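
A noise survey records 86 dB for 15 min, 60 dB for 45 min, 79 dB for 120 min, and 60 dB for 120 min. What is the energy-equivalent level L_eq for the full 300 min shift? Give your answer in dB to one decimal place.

77.2 dB

L_eq = 10·log₁₀[(1/T)·Σ tᵢ·10^(Lᵢ/10)] with T = 300 min.
Σ tᵢ·10^(Lᵢ/10) = 15·10^(86/10) + 45·10^(60/10) + 120·10^(79/10) + 120·10^(60/10) = 1.567e+10.
L_eq = 10·log₁₀(1.567e+10/300) = 77.18 dB.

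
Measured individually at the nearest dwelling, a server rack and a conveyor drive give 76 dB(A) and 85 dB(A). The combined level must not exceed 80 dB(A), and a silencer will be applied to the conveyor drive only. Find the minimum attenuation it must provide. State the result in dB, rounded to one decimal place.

Everything except the conveyor drive sums to 10^(76/10) = 3.981e+07 in linear terms, 76.00 dB(A).
To meet 80 dB(A) overall, the treated conveyor drive may contribute at most 10^(80/10) − 3.981e+07 = 6.019e+07, i.e. 77.80 dB(A).
Required insertion loss = 85 − 77.80 = 7.20 dB.

7.2 dB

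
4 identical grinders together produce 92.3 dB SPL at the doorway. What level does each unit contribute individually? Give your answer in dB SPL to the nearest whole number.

4 equal contributions raise the level by 10·log₁₀ 4 = 6.021 dB, so each unit alone gives 92.3 − 6.021.

86 dB SPL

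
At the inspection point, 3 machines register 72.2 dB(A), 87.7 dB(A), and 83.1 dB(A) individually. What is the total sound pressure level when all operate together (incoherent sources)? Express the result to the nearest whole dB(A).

Incoherent sources combine by intensity addition: L_total = 10·log₁₀(Σ 10^(L_i/10)).
Σ 10^(L/10) = 10^(72.2/10) + 10^(87.7/10) + 10^(83.1/10) = 8.096e+08.
L_total = 10·log₁₀(8.096e+08) = 89.08 dB(A).

89 dB(A)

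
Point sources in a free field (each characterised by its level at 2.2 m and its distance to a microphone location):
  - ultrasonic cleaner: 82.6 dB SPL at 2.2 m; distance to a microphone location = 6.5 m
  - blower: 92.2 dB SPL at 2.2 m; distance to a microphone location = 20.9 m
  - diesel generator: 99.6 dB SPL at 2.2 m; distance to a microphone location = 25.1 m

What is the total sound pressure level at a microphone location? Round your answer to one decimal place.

80.4 dB SPL

Apply inverse-square spreading to bring every level to the receiver, then sum 10^(L/10).
ultrasonic cleaner: 82.6 − 20·log₁₀(6.5/2.2) = 82.6 − 9.41 = 73.19 dB SPL.
blower: 92.2 − 20·log₁₀(20.9/2.2) = 92.2 − 19.55 = 72.65 dB SPL.
diesel generator: 99.6 − 20·log₁₀(25.1/2.2) = 99.6 − 21.15 = 78.45 dB SPL.
Σ 10^(L/10) = 1.093e+08 → L_total = 10·log₁₀(1.093e+08) = 80.39 dB SPL.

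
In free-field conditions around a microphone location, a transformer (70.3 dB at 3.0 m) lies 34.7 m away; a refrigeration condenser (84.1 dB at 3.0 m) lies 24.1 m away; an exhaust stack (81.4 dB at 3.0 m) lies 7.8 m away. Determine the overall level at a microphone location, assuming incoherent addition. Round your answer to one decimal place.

First find each source's level at the receiver (point-source: −20·log₁₀(r/r_ref)), then combine on an intensity basis.
transformer: 70.3 − 20·log₁₀(34.7/3.0) = 70.3 − 21.26 = 49.04 dB.
refrigeration condenser: 84.1 − 20·log₁₀(24.1/3.0) = 84.1 − 18.10 = 66.00 dB.
exhaust stack: 81.4 − 20·log₁₀(7.8/3.0) = 81.4 − 8.30 = 73.10 dB.
Σ 10^(L/10) = 2.448e+07 → L_total = 10·log₁₀(2.448e+07) = 73.89 dB.

73.9 dB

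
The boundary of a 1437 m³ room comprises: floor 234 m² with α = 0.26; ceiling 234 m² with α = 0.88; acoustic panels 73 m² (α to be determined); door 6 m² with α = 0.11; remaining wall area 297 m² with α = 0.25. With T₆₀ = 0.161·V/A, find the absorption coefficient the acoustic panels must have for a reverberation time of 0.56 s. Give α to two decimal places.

0.98

Required total absorption A = 0.161·1437/0.56 = 413.14 m².
Absorption from the other surfaces = 234·0.26 + 234·0.88 + 6·0.11 + 297·0.25 = 341.67 m², so the acoustic panels must supply 71.47 m² over 73 m².
α = 71.47/73 = 0.979.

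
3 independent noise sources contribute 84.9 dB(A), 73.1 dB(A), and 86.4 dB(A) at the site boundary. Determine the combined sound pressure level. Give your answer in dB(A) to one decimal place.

For uncorrelated sources the intensities add, so convert each level to linear form, sum, and take 10·log₁₀ of the total.
Σ 10^(L/10) = 10^(84.9/10) + 10^(73.1/10) + 10^(86.4/10) = 7.660e+08.
L_total = 10·log₁₀(7.660e+08) = 88.84 dB(A).

88.8 dB(A)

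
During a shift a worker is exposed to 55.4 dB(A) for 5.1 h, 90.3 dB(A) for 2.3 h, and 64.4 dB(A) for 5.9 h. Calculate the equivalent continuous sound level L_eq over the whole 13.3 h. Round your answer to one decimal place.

Weight each interval's intensity by its duration and average over T = 13.3 h:
Σ tᵢ·10^(Lᵢ/10) = 5.1·10^(55.4/10) + 2.3·10^(90.3/10) + 5.9·10^(64.4/10) = 2.483e+09.
L_eq = 10·log₁₀(2.483e+09/13.3) = 82.71 dB(A).

82.7 dB(A)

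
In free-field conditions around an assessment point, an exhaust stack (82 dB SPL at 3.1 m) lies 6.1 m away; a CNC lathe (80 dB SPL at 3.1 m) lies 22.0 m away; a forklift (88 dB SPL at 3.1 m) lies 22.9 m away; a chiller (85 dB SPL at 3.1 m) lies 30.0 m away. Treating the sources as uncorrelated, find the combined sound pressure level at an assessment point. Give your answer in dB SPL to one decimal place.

77.6 dB SPL

Apply inverse-square spreading to bring every level to the receiver, then sum 10^(L/10).
exhaust stack: 82 − 20·log₁₀(6.1/3.1) = 82 − 5.88 = 76.12 dB SPL.
CNC lathe: 80 − 20·log₁₀(22.0/3.1) = 80 − 17.02 = 62.98 dB SPL.
forklift: 88 − 20·log₁₀(22.9/3.1) = 88 − 17.37 = 70.63 dB SPL.
chiller: 85 − 20·log₁₀(30.0/3.1) = 85 − 19.72 = 65.28 dB SPL.
Σ 10^(L/10) = 5.786e+07 → L_total = 10·log₁₀(5.786e+07) = 77.62 dB SPL.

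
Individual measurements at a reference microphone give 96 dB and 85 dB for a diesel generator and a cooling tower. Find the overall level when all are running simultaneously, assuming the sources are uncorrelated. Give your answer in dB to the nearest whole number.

96 dB

For uncorrelated sources the intensities add, so convert each level to linear form, sum, and take 10·log₁₀ of the total.
Σ 10^(L/10) = 10^(96/10) + 10^(85/10) = 4.297e+09.
L_total = 10·log₁₀(4.297e+09) = 96.33 dB.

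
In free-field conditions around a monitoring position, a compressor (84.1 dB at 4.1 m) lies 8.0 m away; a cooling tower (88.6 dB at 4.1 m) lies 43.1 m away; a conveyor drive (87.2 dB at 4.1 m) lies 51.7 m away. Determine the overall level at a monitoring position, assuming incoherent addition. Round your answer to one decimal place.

78.9 dB

First find each source's level at the receiver (point-source: −20·log₁₀(r/r_ref)), then combine on an intensity basis.
compressor: 84.1 − 20·log₁₀(8.0/4.1) = 84.1 − 5.81 = 78.29 dB.
cooling tower: 88.6 − 20·log₁₀(43.1/4.1) = 88.6 − 20.43 = 68.17 dB.
conveyor drive: 87.2 − 20·log₁₀(51.7/4.1) = 87.2 − 22.01 = 65.19 dB.
Σ 10^(L/10) = 7.737e+07 → L_total = 10·log₁₀(7.737e+07) = 78.89 dB.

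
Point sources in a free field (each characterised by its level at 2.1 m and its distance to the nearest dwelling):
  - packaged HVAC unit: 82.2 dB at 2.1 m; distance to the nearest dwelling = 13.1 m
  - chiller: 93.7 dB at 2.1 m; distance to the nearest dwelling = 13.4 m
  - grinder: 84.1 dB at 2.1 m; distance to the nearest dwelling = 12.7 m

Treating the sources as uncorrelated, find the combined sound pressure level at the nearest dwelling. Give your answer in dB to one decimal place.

78.4 dB

Propagate each source to the receiver with L = L_ref − 20·log₁₀(r/r_ref), then add intensities.
packaged HVAC unit: 82.2 − 20·log₁₀(13.1/2.1) = 82.2 − 15.90 = 66.30 dB.
chiller: 93.7 − 20·log₁₀(13.4/2.1) = 93.7 − 16.10 = 77.60 dB.
grinder: 84.1 − 20·log₁₀(12.7/2.1) = 84.1 − 15.63 = 68.47 dB.
Σ 10^(L/10) = 6.887e+07 → L_total = 10·log₁₀(6.887e+07) = 78.38 dB.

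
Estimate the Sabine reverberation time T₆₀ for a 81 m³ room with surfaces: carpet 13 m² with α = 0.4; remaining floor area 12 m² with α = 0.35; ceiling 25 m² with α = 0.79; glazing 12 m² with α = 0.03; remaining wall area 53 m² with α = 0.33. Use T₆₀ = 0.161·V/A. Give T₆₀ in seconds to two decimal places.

0.28 s

Summing Sᵢαᵢ: 13·0.4 + 12·0.35 + 25·0.79 + 12·0.03 + 53·0.33 = 47.00 m².
T₆₀ = 0.161 × 81 / 47.00 = 0.277 s.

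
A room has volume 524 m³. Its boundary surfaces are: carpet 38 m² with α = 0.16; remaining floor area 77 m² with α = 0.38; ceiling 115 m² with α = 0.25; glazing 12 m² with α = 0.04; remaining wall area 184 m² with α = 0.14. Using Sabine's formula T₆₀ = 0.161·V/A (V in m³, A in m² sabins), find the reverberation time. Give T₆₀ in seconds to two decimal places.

0.93 s

A = Σ Sᵢαᵢ = 38·0.16 + 77·0.38 + 115·0.25 + 12·0.04 + 184·0.14 = 90.33 m².
T₆₀ = 0.161 × 524 / 90.33 = 0.934 s.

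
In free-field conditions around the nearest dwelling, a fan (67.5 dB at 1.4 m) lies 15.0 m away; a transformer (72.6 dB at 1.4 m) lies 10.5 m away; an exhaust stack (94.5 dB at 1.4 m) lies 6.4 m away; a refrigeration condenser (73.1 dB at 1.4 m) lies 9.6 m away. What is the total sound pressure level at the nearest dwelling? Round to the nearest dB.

Propagate each source to the receiver with L = L_ref − 20·log₁₀(r/r_ref), then add intensities.
fan: 67.5 − 20·log₁₀(15.0/1.4) = 67.5 − 20.60 = 46.90 dB.
transformer: 72.6 − 20·log₁₀(10.5/1.4) = 72.6 − 17.50 = 55.10 dB.
exhaust stack: 94.5 − 20·log₁₀(6.4/1.4) = 94.5 − 13.20 = 81.30 dB.
refrigeration condenser: 73.1 − 20·log₁₀(9.6/1.4) = 73.1 − 16.72 = 56.38 dB.
Σ 10^(L/10) = 1.357e+08 → L_total = 10·log₁₀(1.357e+08) = 81.32 dB.

81 dB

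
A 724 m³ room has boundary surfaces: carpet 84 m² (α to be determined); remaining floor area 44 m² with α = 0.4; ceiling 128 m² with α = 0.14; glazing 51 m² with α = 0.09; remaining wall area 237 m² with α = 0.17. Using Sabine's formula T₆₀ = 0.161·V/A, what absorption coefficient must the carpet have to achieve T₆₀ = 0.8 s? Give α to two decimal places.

A = 0.161·V/T₆₀ = 0.161·724/0.8 = 145.71 m² sabins.
Absorption from the other surfaces = 44·0.4 + 128·0.14 + 51·0.09 + 237·0.17 = 80.40 m², so the carpet must supply 65.31 m² over 84 m².
α = 65.31/84 = 0.777.

0.78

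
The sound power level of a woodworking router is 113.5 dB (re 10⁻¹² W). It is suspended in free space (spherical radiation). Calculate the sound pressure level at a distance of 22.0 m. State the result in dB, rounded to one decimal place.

75.7 dB

L_p = L_w − 10·log₁₀(4π·r²) with r = 22.0 m.
4π·r² = 6082 m², 10·log₁₀ of that is 37.841 dB.
L_p = 113.5 − 37.841 = 75.66 dB.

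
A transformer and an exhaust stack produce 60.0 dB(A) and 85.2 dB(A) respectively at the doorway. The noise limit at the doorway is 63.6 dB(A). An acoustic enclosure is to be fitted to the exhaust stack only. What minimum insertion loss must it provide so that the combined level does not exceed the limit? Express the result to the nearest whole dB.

Everything except the exhaust stack sums to 10^(60.0/10) = 1.000e+06 in linear terms, 60.00 dB(A).
The limit corresponds to 10^(63.6/10) = 2.291e+06; subtracting the fixed part leaves 1.291e+06 for the exhaust stack, i.e. 61.11 dB(A).
Required insertion loss = 85.2 − 61.11 = 24.09 dB.

24 dB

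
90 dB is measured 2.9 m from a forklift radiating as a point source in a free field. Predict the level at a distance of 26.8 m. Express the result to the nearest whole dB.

71 dB

Point-source attenuation: ΔL = 20·log₁₀(r₂/r₁) = 20·log₁₀(26.8/2.9) = 19.315 dB.
L₂ = 90 − 20·log₁₀(26.8/2.9) = 90 − 19.315 = 70.69 dB.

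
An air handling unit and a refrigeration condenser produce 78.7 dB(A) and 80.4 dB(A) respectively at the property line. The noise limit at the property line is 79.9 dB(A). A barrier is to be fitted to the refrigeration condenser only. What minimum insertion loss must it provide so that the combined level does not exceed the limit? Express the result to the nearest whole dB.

Everything except the refrigeration condenser sums to 10^(78.7/10) = 7.413e+07 in linear terms, 78.70 dB(A).
The limit corresponds to 10^(79.9/10) = 9.772e+07; subtracting the fixed part leaves 2.359e+07 for the refrigeration condenser, i.e. 73.73 dB(A).
So the refrigeration condenser must be reduced from 80.4 to 73.73 dB(A): IL = 6.67 dB.

7 dB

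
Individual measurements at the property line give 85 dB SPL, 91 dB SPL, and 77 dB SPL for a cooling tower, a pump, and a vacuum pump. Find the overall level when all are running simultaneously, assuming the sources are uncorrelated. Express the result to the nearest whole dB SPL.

92 dB SPL

For uncorrelated sources the intensities add, so convert each level to linear form, sum, and take 10·log₁₀ of the total.
Σ 10^(L/10) = 10^(85/10) + 10^(91/10) + 10^(77/10) = 1.625e+09.
L_total = 10·log₁₀(1.625e+09) = 92.11 dB SPL.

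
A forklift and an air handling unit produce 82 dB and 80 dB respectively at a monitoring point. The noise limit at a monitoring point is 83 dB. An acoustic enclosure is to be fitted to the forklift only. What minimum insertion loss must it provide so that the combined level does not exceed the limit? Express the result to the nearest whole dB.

2 dB

Fixed contribution from the other source: Σ 10^(L/10) = 10^(80/10) = 1.000e+08 (80.00 dB).
The limit corresponds to 10^(83/10) = 1.995e+08; subtracting the fixed part leaves 9.953e+07 for the forklift, i.e. 79.98 dB.
Required insertion loss = 82 − 79.98 = 2.02 dB.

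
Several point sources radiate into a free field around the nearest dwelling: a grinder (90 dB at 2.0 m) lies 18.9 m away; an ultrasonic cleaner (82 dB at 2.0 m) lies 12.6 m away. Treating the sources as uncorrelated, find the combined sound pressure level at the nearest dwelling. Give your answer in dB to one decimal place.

71.8 dB

Apply inverse-square spreading to bring every level to the receiver, then sum 10^(L/10).
grinder: 90 − 20·log₁₀(18.9/2.0) = 90 − 19.51 = 70.49 dB.
ultrasonic cleaner: 82 − 20·log₁₀(12.6/2.0) = 82 − 15.99 = 66.01 dB.
Σ 10^(L/10) = 1.519e+07 → L_total = 10·log₁₀(1.519e+07) = 71.82 dB.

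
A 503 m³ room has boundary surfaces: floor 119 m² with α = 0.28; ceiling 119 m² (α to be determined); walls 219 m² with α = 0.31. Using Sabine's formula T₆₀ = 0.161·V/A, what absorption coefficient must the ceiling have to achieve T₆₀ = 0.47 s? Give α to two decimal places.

From T₆₀ = 0.161·V/A, the target T₆₀ = 0.47 s needs A = 0.161·503/0.47 = 172.30 m².
Absorption from the other surfaces = 119·0.28 + 219·0.31 = 101.21 m², so the ceiling must supply 71.09 m² over 119 m².
α = 71.09/119 = 0.597.

0.60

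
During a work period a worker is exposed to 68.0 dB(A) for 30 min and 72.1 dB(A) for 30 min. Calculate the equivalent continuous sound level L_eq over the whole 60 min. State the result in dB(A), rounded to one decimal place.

L_eq = 10·log₁₀[(1/T)·Σ tᵢ·10^(Lᵢ/10)] with T = 60 min.
Σ tᵢ·10^(Lᵢ/10) = 30·10^(68.0/10) + 30·10^(72.1/10) = 6.758e+08.
L_eq = 10·log₁₀(6.758e+08/60) = 70.52 dB(A).

70.5 dB(A)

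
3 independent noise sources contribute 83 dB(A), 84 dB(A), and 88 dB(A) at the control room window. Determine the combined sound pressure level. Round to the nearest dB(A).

Incoherent sources combine by intensity addition: L_total = 10·log₁₀(Σ 10^(L_i/10)).
Σ 10^(L/10) = 10^(83/10) + 10^(84/10) + 10^(88/10) = 1.082e+09.
L_total = 10·log₁₀(1.082e+09) = 90.34 dB(A).

90 dB(A)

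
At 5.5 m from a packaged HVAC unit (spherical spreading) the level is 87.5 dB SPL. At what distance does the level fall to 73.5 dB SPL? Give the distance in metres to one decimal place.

27.6 m

For a point source L₁ − L₂ = 20·log₁₀(r₂/r₁), so r₂ = r₁·10^((L₁−L₂)/20).
r₂ = 5.5·10^((87.5−73.5)/20) = 5.5·10^(14.0/20) = 27.57 m.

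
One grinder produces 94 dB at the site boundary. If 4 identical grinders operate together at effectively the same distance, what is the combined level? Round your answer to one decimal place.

N identical incoherent sources raise the level by 10·log₁₀ N.
L_total = 94 + 10·log₁₀(4) = 94 + 6.021 = 100.02 dB.

100.0 dB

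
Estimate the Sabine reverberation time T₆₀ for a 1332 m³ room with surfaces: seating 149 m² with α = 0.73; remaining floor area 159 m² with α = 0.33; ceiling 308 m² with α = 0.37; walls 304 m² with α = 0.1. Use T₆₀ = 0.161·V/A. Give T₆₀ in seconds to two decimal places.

0.70 s

Summing Sᵢαᵢ: 149·0.73 + 159·0.33 + 308·0.37 + 304·0.1 = 305.60 m².
T₆₀ = 0.161 × 1332 / 305.60 = 0.702 s.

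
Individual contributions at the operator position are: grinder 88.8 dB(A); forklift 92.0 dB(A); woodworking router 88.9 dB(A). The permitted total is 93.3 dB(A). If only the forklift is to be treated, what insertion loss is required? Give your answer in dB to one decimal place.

4.2 dB

Everything except the forklift sums to 10^(88.8/10) + 10^(88.9/10) = 1.535e+09 in linear terms, 91.86 dB(A).
The limit corresponds to 10^(93.3/10) = 2.138e+09; subtracting the fixed part leaves 6.031e+08 for the forklift, i.e. 87.80 dB(A).
So the forklift must be reduced from 92.0 to 87.80 dB(A): IL = 4.20 dB.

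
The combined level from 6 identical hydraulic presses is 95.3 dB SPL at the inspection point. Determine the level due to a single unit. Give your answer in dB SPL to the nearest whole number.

Dividing the total intensity by 6 lowers the level by 10·log₁₀ 6 = 7.782 dB: L₁ = 95.3 − 7.782.

88 dB SPL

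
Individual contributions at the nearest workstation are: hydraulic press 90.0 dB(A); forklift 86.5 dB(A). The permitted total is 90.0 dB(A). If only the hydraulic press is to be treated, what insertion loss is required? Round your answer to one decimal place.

2.6 dB

The untreated sources together contribute 10^(86.5/10) = 4.467e+08, i.e. 86.50 dB(A).
To meet 90.0 dB(A) overall, the treated hydraulic press may contribute at most 10^(90.0/10) − 4.467e+08 = 5.533e+08, i.e. 87.43 dB(A).
Required insertion loss = 90.0 − 87.43 = 2.57 dB.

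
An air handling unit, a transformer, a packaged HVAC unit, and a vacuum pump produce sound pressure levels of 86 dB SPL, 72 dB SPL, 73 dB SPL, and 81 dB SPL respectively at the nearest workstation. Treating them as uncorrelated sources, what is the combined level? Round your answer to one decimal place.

Incoherent sources combine by intensity addition: L_total = 10·log₁₀(Σ 10^(L_i/10)).
Σ 10^(L/10) = 10^(86/10) + 10^(72/10) + 10^(73/10) + 10^(81/10) = 5.598e+08.
L_total = 10·log₁₀(5.598e+08) = 87.48 dB SPL.

87.5 dB SPL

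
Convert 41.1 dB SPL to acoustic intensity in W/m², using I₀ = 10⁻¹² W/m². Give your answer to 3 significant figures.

1.29e-08 W/m²

L = 10·log₁₀(I/I₀) ⇒ I = I₀·10^(L/10) = 10⁻¹² × 10^4.11.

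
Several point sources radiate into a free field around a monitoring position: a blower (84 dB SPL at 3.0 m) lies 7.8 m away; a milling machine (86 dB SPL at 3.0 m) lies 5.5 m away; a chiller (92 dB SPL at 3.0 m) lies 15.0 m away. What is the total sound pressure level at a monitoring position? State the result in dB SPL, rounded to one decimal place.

83.4 dB SPL

Propagate each source to the receiver with L = L_ref − 20·log₁₀(r/r_ref), then add intensities.
blower: 84 − 20·log₁₀(7.8/3.0) = 84 − 8.30 = 75.70 dB SPL.
milling machine: 86 − 20·log₁₀(5.5/3.0) = 86 − 5.26 = 80.74 dB SPL.
chiller: 92 − 20·log₁₀(15.0/3.0) = 92 − 13.98 = 78.02 dB SPL.
Σ 10^(L/10) = 2.190e+08 → L_total = 10·log₁₀(2.190e+08) = 83.40 dB SPL.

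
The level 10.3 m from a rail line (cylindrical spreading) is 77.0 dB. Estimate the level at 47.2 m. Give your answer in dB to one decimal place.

Line-source attenuation: ΔL = 10·log₁₀(r₂/r₁) = 10·log₁₀(47.2/10.3) = 6.611 dB.
L₂ = 77.0 − 10·log₁₀(47.2/10.3) = 77.0 − 6.611 = 70.39 dB.

70.4 dB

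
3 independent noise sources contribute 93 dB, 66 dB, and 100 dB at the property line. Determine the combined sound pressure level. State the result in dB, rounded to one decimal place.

For uncorrelated sources the intensities add, so convert each level to linear form, sum, and take 10·log₁₀ of the total.
Σ 10^(L/10) = 10^(93/10) + 10^(66/10) + 10^(100/10) = 1.200e+10.
L_total = 10·log₁₀(1.200e+10) = 100.79 dB.

100.8 dB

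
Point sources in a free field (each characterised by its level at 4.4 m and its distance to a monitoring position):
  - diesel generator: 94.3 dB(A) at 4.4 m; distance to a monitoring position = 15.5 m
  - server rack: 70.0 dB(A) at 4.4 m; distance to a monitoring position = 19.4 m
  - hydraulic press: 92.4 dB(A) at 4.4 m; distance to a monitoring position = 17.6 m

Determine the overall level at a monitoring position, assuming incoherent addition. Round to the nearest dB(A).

85 dB(A)

Apply inverse-square spreading to bring every level to the receiver, then sum 10^(L/10).
diesel generator: 94.3 − 20·log₁₀(15.5/4.4) = 94.3 − 10.94 = 83.36 dB(A).
server rack: 70.0 − 20·log₁₀(19.4/4.4) = 70.0 − 12.89 = 57.11 dB(A).
hydraulic press: 92.4 − 20·log₁₀(17.6/4.4) = 92.4 − 12.04 = 80.36 dB(A).
Σ 10^(L/10) = 3.260e+08 → L_total = 10·log₁₀(3.260e+08) = 85.13 dB(A).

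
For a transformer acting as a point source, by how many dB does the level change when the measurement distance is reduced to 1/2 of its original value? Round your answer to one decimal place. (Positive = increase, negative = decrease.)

A point source loses 6 dB per doubling of distance; generally ΔL = −20·log₁₀(r₂/r₁).
ΔL = −20·log₁₀(0.5) = +6.02 dB.

+6.0 dB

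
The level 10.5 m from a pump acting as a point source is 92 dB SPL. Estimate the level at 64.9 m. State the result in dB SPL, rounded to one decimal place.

Spherical spreading from a point source gives a 20·log₁₀(r₂/r₁) drop.
L₂ = 92 − 20·log₁₀(64.9/10.5) = 92 − 15.821 = 76.18 dB SPL.

76.2 dB SPL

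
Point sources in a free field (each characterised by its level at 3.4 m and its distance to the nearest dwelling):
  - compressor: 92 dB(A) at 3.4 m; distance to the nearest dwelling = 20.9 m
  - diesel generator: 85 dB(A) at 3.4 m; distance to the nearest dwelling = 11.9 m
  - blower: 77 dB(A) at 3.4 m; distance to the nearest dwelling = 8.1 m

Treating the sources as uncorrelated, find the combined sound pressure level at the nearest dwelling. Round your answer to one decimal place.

78.8 dB(A)

Propagate each source to the receiver with L = L_ref − 20·log₁₀(r/r_ref), then add intensities.
compressor: 92 − 20·log₁₀(20.9/3.4) = 92 − 15.77 = 76.23 dB(A).
diesel generator: 85 − 20·log₁₀(11.9/3.4) = 85 − 10.88 = 74.12 dB(A).
blower: 77 − 20·log₁₀(8.1/3.4) = 77 − 7.54 = 69.46 dB(A).
Σ 10^(L/10) = 7.659e+07 → L_total = 10·log₁₀(7.659e+07) = 78.84 dB(A).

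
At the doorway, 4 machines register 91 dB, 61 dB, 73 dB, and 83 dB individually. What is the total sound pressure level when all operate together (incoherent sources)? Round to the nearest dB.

Incoherent sources combine by intensity addition: L_total = 10·log₁₀(Σ 10^(L_i/10)).
Σ 10^(L/10) = 10^(91/10) + 10^(61/10) + 10^(73/10) + 10^(83/10) = 1.480e+09.
L_total = 10·log₁₀(1.480e+09) = 91.70 dB.

92 dB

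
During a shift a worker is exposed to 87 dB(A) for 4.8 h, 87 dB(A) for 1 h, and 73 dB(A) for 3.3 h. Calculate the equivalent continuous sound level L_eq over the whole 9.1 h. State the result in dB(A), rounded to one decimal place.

85.1 dB(A)

The energy average is taken in the linear domain: L_eq = 10·log₁₀[(Σ tᵢ·10^(Lᵢ/10))/T], T = 9.1 h.
Σ tᵢ·10^(Lᵢ/10) = 4.8·10^(87/10) + 1·10^(87/10) + 3.3·10^(73/10) = 2.973e+09.
L_eq = 10·log₁₀(2.973e+09/9.1) = 85.14 dB(A).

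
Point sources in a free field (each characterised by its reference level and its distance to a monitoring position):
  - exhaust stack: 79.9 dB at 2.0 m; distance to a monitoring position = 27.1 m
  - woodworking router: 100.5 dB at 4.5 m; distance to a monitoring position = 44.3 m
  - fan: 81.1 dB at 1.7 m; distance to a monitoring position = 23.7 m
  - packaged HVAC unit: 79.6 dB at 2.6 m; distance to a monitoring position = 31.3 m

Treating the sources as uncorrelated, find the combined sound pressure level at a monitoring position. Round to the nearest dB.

81 dB

Propagate each source to the receiver with L = L_ref − 20·log₁₀(r/r_ref), then add intensities.
exhaust stack: 79.9 − 20·log₁₀(27.1/2.0) = 79.9 − 22.64 = 57.26 dB.
woodworking router: 100.5 − 20·log₁₀(44.3/4.5) = 100.5 − 19.86 = 80.64 dB.
fan: 81.1 − 20·log₁₀(23.7/1.7) = 81.1 − 22.89 = 58.21 dB.
packaged HVAC unit: 79.6 − 20·log₁₀(31.3/2.6) = 79.6 − 21.61 = 57.99 dB.
Σ 10^(L/10) = 1.176e+08 → L_total = 10·log₁₀(1.176e+08) = 80.70 dB.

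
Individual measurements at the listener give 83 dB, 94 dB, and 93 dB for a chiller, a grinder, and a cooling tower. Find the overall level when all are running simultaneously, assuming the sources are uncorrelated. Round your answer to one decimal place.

Incoherent sources combine by intensity addition: L_total = 10·log₁₀(Σ 10^(L_i/10)).
Σ 10^(L/10) = 10^(83/10) + 10^(94/10) + 10^(93/10) = 4.707e+09.
L_total = 10·log₁₀(4.707e+09) = 96.73 dB.

96.7 dB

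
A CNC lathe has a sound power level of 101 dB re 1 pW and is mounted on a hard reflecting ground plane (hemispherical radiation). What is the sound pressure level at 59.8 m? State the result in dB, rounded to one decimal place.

L_p = L_w − 10·log₁₀(2π·r²) with r = 59.8 m.
2π·r² = 2.247e+04 m², 10·log₁₀ of that is 43.516 dB.
L_p = 101 − 43.516 = 57.48 dB.

57.5 dB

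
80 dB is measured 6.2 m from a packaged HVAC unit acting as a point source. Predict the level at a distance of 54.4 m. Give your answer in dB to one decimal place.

For a point source, L₂ = L₁ − 20·log₁₀(r₂/r₁).
L₂ = 80 − 20·log₁₀(54.4/6.2) = 80 − 18.864 = 61.14 dB.

61.1 dB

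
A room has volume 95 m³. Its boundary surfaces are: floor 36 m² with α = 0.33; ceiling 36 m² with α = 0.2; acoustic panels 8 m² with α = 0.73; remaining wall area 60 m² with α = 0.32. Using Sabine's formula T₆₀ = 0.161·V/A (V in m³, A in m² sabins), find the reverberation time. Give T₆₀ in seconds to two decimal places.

Total absorption A = 36·0.33 + 36·0.2 + 8·0.73 + 60·0.32 = 44.12 m² sabins.
T₆₀ = 0.161·V/A = 0.161·95/44.12 = 0.347 s.

0.35 s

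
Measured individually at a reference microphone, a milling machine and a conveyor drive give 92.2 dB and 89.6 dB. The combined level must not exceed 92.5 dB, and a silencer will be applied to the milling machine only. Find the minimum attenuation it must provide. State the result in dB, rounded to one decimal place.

2.8 dB

Fixed contribution from the other source: Σ 10^(L/10) = 10^(89.6/10) = 9.120e+08 (89.60 dB).
To meet 92.5 dB overall, the treated milling machine may contribute at most 10^(92.5/10) − 9.120e+08 = 8.663e+08, i.e. 89.38 dB.
So the milling machine must be reduced from 92.2 to 89.38 dB: IL = 2.82 dB.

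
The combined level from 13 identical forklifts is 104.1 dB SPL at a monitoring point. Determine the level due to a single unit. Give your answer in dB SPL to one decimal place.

93.0 dB SPL

For N identical incoherent sources L_total = L₁ + 10·log₁₀ N, so L₁ = 104.1 − 10·log₁₀(13) = 104.1 − 11.139.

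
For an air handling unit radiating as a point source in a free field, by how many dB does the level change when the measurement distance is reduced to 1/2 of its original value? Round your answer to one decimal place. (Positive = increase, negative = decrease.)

Point-source spreading: ΔL = −20·log₁₀(r₂/r₁).
ΔL = −20·log₁₀(0.5) = +6.02 dB.

+6.0 dB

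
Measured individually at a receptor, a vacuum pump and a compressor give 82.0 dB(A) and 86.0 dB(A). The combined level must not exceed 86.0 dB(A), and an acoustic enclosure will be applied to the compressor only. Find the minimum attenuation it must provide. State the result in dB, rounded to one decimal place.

Fixed contribution from the other source: Σ 10^(L/10) = 10^(82.0/10) = 1.585e+08 (82.00 dB(A)).
The limit corresponds to 10^(86.0/10) = 3.981e+08; subtracting the fixed part leaves 2.396e+08 for the compressor, i.e. 83.80 dB(A).
Required insertion loss = 86.0 − 83.80 = 2.20 dB.

2.2 dB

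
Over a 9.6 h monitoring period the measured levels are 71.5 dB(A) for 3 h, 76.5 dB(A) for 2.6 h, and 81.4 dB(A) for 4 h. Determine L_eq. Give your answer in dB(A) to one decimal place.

78.7 dB(A)

Weight each interval's intensity by its duration and average over T = 9.6 h:
Σ tᵢ·10^(Lᵢ/10) = 3·10^(71.5/10) + 2.6·10^(76.5/10) + 4·10^(81.4/10) = 7.107e+08.
L_eq = 10·log₁₀(7.107e+08/9.6) = 78.69 dB(A).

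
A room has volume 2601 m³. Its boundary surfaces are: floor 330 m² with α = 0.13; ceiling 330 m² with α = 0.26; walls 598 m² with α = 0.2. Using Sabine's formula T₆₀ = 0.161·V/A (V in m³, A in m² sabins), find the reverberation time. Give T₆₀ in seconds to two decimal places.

1.69 s

A = Σ Sᵢαᵢ = 330·0.13 + 330·0.26 + 598·0.2 = 248.30 m².
T₆₀ = 0.161 × 2601 / 248.30 = 1.687 s.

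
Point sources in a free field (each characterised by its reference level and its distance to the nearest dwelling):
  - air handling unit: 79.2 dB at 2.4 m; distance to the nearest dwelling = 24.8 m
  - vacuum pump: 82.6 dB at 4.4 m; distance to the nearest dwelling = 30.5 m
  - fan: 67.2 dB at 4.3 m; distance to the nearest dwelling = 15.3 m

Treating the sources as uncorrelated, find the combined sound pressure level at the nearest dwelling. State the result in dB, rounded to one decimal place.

Apply inverse-square spreading to bring every level to the receiver, then sum 10^(L/10).
air handling unit: 79.2 − 20·log₁₀(24.8/2.4) = 79.2 − 20.28 = 58.92 dB.
vacuum pump: 82.6 − 20·log₁₀(30.5/4.4) = 82.6 − 16.82 = 65.78 dB.
fan: 67.2 − 20·log₁₀(15.3/4.3) = 67.2 − 11.02 = 56.18 dB.
Σ 10^(L/10) = 4.981e+06 → L_total = 10·log₁₀(4.981e+06) = 66.97 dB.

67.0 dB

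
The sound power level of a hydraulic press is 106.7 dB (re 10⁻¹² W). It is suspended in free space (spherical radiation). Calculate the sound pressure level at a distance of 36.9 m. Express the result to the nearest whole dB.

64 dB

The power spreads over a sphere of area 4π·r², so L_p = L_w − 10·log₁₀(4π·r²).
4π·r² = 1.711e+04 m², 10·log₁₀ of that is 42.333 dB.
L_p = 106.7 − 42.333 = 64.37 dB.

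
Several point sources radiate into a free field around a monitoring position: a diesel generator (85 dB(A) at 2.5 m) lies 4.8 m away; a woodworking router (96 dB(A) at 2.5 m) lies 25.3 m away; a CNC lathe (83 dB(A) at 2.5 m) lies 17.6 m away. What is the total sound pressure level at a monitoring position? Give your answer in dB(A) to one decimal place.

First find each source's level at the receiver (point-source: −20·log₁₀(r/r_ref)), then combine on an intensity basis.
diesel generator: 85 − 20·log₁₀(4.8/2.5) = 85 − 5.67 = 79.33 dB(A).
woodworking router: 96 − 20·log₁₀(25.3/2.5) = 96 − 20.10 = 75.90 dB(A).
CNC lathe: 83 − 20·log₁₀(17.6/2.5) = 83 − 16.95 = 66.05 dB(A).
Σ 10^(L/10) = 1.287e+08 → L_total = 10·log₁₀(1.287e+08) = 81.10 dB(A).

81.1 dB(A)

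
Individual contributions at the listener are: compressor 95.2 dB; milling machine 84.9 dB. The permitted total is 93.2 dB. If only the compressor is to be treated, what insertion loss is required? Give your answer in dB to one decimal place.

2.7 dB

Everything except the compressor sums to 10^(84.9/10) = 3.090e+08 in linear terms, 84.90 dB.
To meet 93.2 dB overall, the treated compressor may contribute at most 10^(93.2/10) − 3.090e+08 = 1.780e+09, i.e. 92.50 dB.
Required insertion loss = 95.2 − 92.50 = 2.70 dB.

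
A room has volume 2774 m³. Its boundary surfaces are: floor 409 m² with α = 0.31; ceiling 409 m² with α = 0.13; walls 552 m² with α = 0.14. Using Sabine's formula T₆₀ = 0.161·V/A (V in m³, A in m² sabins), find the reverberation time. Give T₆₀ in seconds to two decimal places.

Summing Sᵢαᵢ: 409·0.31 + 409·0.13 + 552·0.14 = 257.24 m².
T₆₀ = 0.161 × 2774 / 257.24 = 1.736 s.

1.74 s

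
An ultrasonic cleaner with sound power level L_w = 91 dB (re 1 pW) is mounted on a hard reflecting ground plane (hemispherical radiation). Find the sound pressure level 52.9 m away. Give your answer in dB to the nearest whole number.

49 dB

Free-field hemispherical radiation: L_p = L_w − 10·log₁₀(2π·r²), r = 52.9 m.
2π·r² = 1.758e+04 m², 10·log₁₀ of that is 42.451 dB.
L_p = 91 − 42.451 = 48.55 dB.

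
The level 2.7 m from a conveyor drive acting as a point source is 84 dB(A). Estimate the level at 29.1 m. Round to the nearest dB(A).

63 dB(A)

Point-source attenuation: ΔL = 20·log₁₀(r₂/r₁) = 20·log₁₀(29.1/2.7) = 20.651 dB.
L₂ = 84 − 20·log₁₀(29.1/2.7) = 84 − 20.651 = 63.35 dB(A).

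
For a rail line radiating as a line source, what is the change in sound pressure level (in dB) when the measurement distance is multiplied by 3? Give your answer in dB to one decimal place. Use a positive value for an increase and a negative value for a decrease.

Line-source spreading: ΔL = −10·log₁₀(r₂/r₁).
ΔL = −10·log₁₀(3) = -4.77 dB.

-4.8 dB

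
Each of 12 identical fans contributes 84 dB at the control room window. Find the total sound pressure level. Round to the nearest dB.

95 dB

L_total = L₁ + 10·log₁₀ N for N identical incoherent sources.
L_total = 84 + 10·log₁₀(12) = 84 + 10.792 = 94.79 dB.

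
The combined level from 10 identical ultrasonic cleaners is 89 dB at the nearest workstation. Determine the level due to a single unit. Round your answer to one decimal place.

10 equal contributions raise the level by 10·log₁₀ 10 = 10.000 dB, so each unit alone gives 89 − 10.000.

79.0 dB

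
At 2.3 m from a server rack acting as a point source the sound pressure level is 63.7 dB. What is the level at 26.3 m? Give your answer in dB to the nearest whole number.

43 dB

Spherical spreading from a point source gives a 20·log₁₀(r₂/r₁) drop.
L₂ = 63.7 − 20·log₁₀(26.3/2.3) = 63.7 − 21.165 = 42.54 dB.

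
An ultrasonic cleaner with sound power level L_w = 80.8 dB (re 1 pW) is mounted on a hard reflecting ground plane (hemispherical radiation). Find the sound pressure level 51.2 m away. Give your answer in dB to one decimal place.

L_p = L_w − 10·log₁₀(2π·r²) with r = 51.2 m.
2π·r² = 1.647e+04 m², 10·log₁₀ of that is 42.167 dB.
L_p = 80.8 − 42.167 = 38.63 dB.

38.6 dB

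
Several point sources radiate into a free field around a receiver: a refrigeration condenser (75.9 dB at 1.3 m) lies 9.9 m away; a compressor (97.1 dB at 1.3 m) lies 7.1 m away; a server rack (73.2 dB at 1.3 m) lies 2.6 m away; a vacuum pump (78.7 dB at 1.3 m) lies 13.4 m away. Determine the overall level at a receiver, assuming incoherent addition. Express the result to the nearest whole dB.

Propagate each source to the receiver with L = L_ref − 20·log₁₀(r/r_ref), then add intensities.
refrigeration condenser: 75.9 − 20·log₁₀(9.9/1.3) = 75.9 − 17.63 = 58.27 dB.
compressor: 97.1 − 20·log₁₀(7.1/1.3) = 97.1 − 14.75 = 82.35 dB.
server rack: 73.2 − 20·log₁₀(2.6/1.3) = 73.2 − 6.02 = 67.18 dB.
vacuum pump: 78.7 − 20·log₁₀(13.4/1.3) = 78.7 − 20.26 = 58.44 dB.
Σ 10^(L/10) = 1.785e+08 → L_total = 10·log₁₀(1.785e+08) = 82.52 dB.

83 dB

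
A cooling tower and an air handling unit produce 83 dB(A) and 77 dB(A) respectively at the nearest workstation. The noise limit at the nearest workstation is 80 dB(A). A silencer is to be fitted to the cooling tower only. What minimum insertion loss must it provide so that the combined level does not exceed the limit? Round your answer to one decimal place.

6.0 dB

Everything except the cooling tower sums to 10^(77/10) = 5.012e+07 in linear terms, 77.00 dB(A).
The limit corresponds to 10^(80/10) = 1.000e+08; subtracting the fixed part leaves 4.988e+07 for the cooling tower, i.e. 76.98 dB(A).
Required insertion loss = 83 − 76.98 = 6.02 dB.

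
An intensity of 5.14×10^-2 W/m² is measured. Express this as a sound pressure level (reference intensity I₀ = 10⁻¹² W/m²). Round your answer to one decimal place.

L = 10·log₁₀(I/I₀) = 10·log₁₀(5.14×10^-2/10⁻¹²) = 10·log₁₀(5.14×10^10).
L = 10·(0.7110 + 10) = 107.11 dB.

107.1 dB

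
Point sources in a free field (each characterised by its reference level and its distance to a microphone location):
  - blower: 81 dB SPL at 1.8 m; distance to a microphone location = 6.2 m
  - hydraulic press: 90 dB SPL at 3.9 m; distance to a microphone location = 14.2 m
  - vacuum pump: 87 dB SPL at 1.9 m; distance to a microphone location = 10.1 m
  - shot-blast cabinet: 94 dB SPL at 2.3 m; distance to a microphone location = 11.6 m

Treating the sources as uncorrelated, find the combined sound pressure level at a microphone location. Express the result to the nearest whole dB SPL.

83 dB SPL

First find each source's level at the receiver (point-source: −20·log₁₀(r/r_ref)), then combine on an intensity basis.
blower: 81 − 20·log₁₀(6.2/1.8) = 81 − 10.74 = 70.26 dB SPL.
hydraulic press: 90 − 20·log₁₀(14.2/3.9) = 90 − 11.22 = 78.78 dB SPL.
vacuum pump: 87 − 20·log₁₀(10.1/1.9) = 87 − 14.51 = 72.49 dB SPL.
shot-blast cabinet: 94 − 20·log₁₀(11.6/2.3) = 94 − 14.05 = 79.95 dB SPL.
Σ 10^(L/10) = 2.025e+08 → L_total = 10·log₁₀(2.025e+08) = 83.06 dB SPL.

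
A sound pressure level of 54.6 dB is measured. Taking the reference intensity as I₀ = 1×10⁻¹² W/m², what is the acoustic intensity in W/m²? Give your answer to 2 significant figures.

2.9e-07 W/m²

I/I₀ = 10^(54.6/10) = 2.884e+05, so I = 2.884e+05 × 10⁻¹² W/m².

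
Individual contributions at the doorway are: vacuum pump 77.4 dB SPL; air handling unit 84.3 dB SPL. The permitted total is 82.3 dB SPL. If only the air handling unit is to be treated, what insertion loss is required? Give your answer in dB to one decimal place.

3.7 dB

Everything except the air handling unit sums to 10^(77.4/10) = 5.495e+07 in linear terms, 77.40 dB SPL.
The limit corresponds to 10^(82.3/10) = 1.698e+08; subtracting the fixed part leaves 1.149e+08 for the air handling unit, i.e. 80.60 dB SPL.
Required insertion loss = 84.3 − 80.60 = 3.70 dB.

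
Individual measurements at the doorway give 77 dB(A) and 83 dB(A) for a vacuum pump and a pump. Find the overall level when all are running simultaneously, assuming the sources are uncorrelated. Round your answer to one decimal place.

84.0 dB(A)

Incoherent sources combine by intensity addition: L_total = 10·log₁₀(Σ 10^(L_i/10)).
Σ 10^(L/10) = 10^(77/10) + 10^(83/10) = 2.496e+08.
L_total = 10·log₁₀(2.496e+08) = 83.97 dB(A).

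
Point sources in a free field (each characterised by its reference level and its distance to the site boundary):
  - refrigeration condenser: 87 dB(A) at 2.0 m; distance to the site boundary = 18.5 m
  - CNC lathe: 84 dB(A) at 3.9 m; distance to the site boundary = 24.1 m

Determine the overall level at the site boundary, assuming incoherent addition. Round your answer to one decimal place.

70.9 dB(A)

Apply inverse-square spreading to bring every level to the receiver, then sum 10^(L/10).
refrigeration condenser: 87 − 20·log₁₀(18.5/2.0) = 87 − 19.32 = 67.68 dB(A).
CNC lathe: 84 − 20·log₁₀(24.1/3.9) = 84 − 15.82 = 68.18 dB(A).
Σ 10^(L/10) = 1.244e+07 → L_total = 10·log₁₀(1.244e+07) = 70.95 dB(A).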